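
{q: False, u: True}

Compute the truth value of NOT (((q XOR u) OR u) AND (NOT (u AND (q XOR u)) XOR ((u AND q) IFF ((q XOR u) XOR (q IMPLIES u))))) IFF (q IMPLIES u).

False

q XOR u = False XOR True = True
(q XOR u) OR u = True OR True = True
q XOR u = False XOR True = True
u AND (q XOR u) = True AND True = True
NOT (u AND (q XOR u)) = NOT True = False
u AND q = True AND False = False
q XOR u = False XOR True = True
q IMPLIES u = False IMPLIES True = True
(q XOR u) XOR (q IMPLIES u) = True XOR True = False
(u AND q) IFF ((q XOR u) XOR (q IMPLIES u)) = False IFF False = True
NOT (u AND (q XOR u)) XOR ((u AND q) IFF ((q XOR u) XOR (q IMPLIES u))) = False XOR True = True
((q XOR u) OR u) AND (NOT (u AND (q XOR u)) XOR ((u AND q) IFF ((q XOR u) XOR (q IMPLIES u)))) = True AND True = True
NOT (((q XOR u) OR u) AND (NOT (u AND (q XOR u)) XOR ((u AND q) IFF ((q XOR u) XOR (q IMPLIES u))))) = NOT True = False
q IMPLIES u = False IMPLIES True = True
NOT (((q XOR u) OR u) AND (NOT (u AND (q XOR u)) XOR ((u AND q) IFF ((q XOR u) XOR (q IMPLIES u))))) IFF (q IMPLIES u) = False IFF True = False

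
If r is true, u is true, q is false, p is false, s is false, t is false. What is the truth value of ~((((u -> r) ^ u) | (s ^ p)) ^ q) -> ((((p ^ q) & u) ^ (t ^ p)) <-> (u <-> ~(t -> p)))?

u -> r = 1 -> 1 = 1
(u -> r) ^ u = 1 ^ 1 = 0
s ^ p = 0 ^ 0 = 0
((u -> r) ^ u) | (s ^ p) = 0 | 0 = 0
(((u -> r) ^ u) | (s ^ p)) ^ q = 0 ^ 0 = 0
~((((u -> r) ^ u) | (s ^ p)) ^ q) = ~0 = 1
p ^ q = 0 ^ 0 = 0
(p ^ q) & u = 0 & 1 = 0
t ^ p = 0 ^ 0 = 0
((p ^ q) & u) ^ (t ^ p) = 0 ^ 0 = 0
t -> p = 0 -> 0 = 1
~(t -> p) = ~1 = 0
u <-> ~(t -> p) = 1 <-> 0 = 0
(((p ^ q) & u) ^ (t ^ p)) <-> (u <-> ~(t -> p)) = 0 <-> 0 = 1
~((((u -> r) ^ u) | (s ^ p)) ^ q) -> ((((p ^ q) & u) ^ (t ^ p)) <-> (u <-> ~(t -> p))) = 1 -> 1 = 1

1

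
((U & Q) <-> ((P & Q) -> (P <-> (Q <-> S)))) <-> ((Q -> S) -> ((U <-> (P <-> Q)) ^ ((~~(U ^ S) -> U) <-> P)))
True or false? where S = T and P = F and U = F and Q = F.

F

U & Q = F & F = F
P & Q = F & F = F
Q <-> S = F <-> T = F
P <-> (Q <-> S) = F <-> F = T
(P & Q) -> (P <-> (Q <-> S)) = F -> T = T
(U & Q) <-> ((P & Q) -> (P <-> (Q <-> S))) = F <-> T = F
Q -> S = F -> T = T
P <-> Q = F <-> F = T
U <-> (P <-> Q) = F <-> T = F
U ^ S = F ^ T = T
~(U ^ S) = ~T = F
~~(U ^ S) = ~F = T
~~(U ^ S) -> U = T -> F = F
(~~(U ^ S) -> U) <-> P = F <-> F = T
(U <-> (P <-> Q)) ^ ((~~(U ^ S) -> U) <-> P) = F ^ T = T
(Q -> S) -> ((U <-> (P <-> Q)) ^ ((~~(U ^ S) -> U) <-> P)) = T -> T = T
((U & Q) <-> ((P & Q) -> (P <-> (Q <-> S)))) <-> ((Q -> S) -> ((U <-> (P <-> Q)) ^ ((~~(U ^ S) -> U) <-> P))) = F <-> T = F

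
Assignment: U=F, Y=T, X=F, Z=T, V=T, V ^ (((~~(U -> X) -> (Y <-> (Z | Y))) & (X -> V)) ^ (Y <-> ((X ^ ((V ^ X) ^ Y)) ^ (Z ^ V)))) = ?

F

Substituting U=F, Y=T, X=F, Z=T, V=T:
U -> X = F -> F = T
~(U -> X) = ~T = F
~~(U -> X) = ~F = T
Z | Y = T | T = T
Y <-> (Z | Y) = T <-> T = T
~~(U -> X) -> (Y <-> (Z | Y)) = T -> T = T
X -> V = F -> T = T
(~~(U -> X) -> (Y <-> (Z | Y))) & (X -> V) = T & T = T
V ^ X = T ^ F = T
(V ^ X) ^ Y = T ^ T = F
X ^ ((V ^ X) ^ Y) = F ^ F = F
Z ^ V = T ^ T = F
(X ^ ((V ^ X) ^ Y)) ^ (Z ^ V) = F ^ F = F
Y <-> ((X ^ ((V ^ X) ^ Y)) ^ (Z ^ V)) = T <-> F = F
((~~(U -> X) -> (Y <-> (Z | Y))) & (X -> V)) ^ (Y <-> ((X ^ ((V ^ X) ^ Y)) ^ (Z ^ V))) = T ^ F = T
V ^ (((~~(U -> X) -> (Y <-> (Z | Y))) & (X -> V)) ^ (Y <-> ((X ^ ((V ^ X) ^ Y)) ^ (Z ^ V)))) = T ^ T = F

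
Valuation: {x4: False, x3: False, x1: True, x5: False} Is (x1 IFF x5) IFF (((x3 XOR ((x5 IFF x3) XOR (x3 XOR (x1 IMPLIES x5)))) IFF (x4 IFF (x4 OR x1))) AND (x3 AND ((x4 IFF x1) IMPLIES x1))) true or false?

x1 IFF x5 = True IFF False = False
x5 IFF x3 = False IFF False = True
x1 IMPLIES x5 = True IMPLIES False = False
x3 XOR (x1 IMPLIES x5) = False XOR False = False
(x5 IFF x3) XOR (x3 XOR (x1 IMPLIES x5)) = True XOR False = True
x3 XOR ((x5 IFF x3) XOR (x3 XOR (x1 IMPLIES x5))) = False XOR True = True
x4 OR x1 = False OR True = True
x4 IFF (x4 OR x1) = False IFF True = False
(x3 XOR ((x5 IFF x3) XOR (x3 XOR (x1 IMPLIES x5)))) IFF (x4 IFF (x4 OR x1)) = True IFF False = False
x4 IFF x1 = False IFF True = False
(x4 IFF x1) IMPLIES x1 = False IMPLIES True = True
x3 AND ((x4 IFF x1) IMPLIES x1) = False AND True = False
((x3 XOR ((x5 IFF x3) XOR (x3 XOR (x1 IMPLIES x5)))) IFF (x4 IFF (x4 OR x1))) AND (x3 AND ((x4 IFF x1) IMPLIES x1)) = False AND False = False
(x1 IFF x5) IFF (((x3 XOR ((x5 IFF x3) XOR (x3 XOR (x1 IMPLIES x5)))) IFF (x4 IFF (x4 OR x1))) AND (x3 AND ((x4 IFF x1) IMPLIES x1))) = False IFF False = True

True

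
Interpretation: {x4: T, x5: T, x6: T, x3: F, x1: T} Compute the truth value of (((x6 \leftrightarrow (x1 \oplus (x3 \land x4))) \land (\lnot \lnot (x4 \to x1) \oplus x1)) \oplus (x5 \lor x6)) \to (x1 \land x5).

x3 \land x4 = F \land T = F
x1 \oplus (x3 \land x4) = T \oplus F = T
x6 \leftrightarrow (x1 \oplus (x3 \land x4)) = T \leftrightarrow T = T
x4 \to x1 = T \to T = T
\lnot (x4 \to x1) = \lnot T = F
\lnot \lnot (x4 \to x1) = \lnot F = T
\lnot \lnot (x4 \to x1) \oplus x1 = T \oplus T = F
(x6 \leftrightarrow (x1 \oplus (x3 \land x4))) \land (\lnot \lnot (x4 \to x1) \oplus x1) = T \land F = F
x5 \lor x6 = T \lor T = T
((x6 \leftrightarrow (x1 \oplus (x3 \land x4))) \land (\lnot \lnot (x4 \to x1) \oplus x1)) \oplus (x5 \lor x6) = F \oplus T = T
x1 \land x5 = T \land T = T
(((x6 \leftrightarrow (x1 \oplus (x3 \land x4))) \land (\lnot \lnot (x4 \to x1) \oplus x1)) \oplus (x5 \lor x6)) \to (x1 \land x5) = T \to T = T

T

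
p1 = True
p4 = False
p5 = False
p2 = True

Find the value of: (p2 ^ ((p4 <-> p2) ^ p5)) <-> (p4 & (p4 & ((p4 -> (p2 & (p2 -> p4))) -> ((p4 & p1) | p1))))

Substituting p1=True, p4=False, p5=False, p2=True:
p4 <-> p2 = False <-> True = False
(p4 <-> p2) ^ p5 = False ^ False = False
p2 ^ ((p4 <-> p2) ^ p5) = True ^ False = True
p2 -> p4 = True -> False = False
p2 & (p2 -> p4) = True & False = False
p4 -> (p2 & (p2 -> p4)) = False -> False = True
p4 & p1 = False & True = False
(p4 & p1) | p1 = False | True = True
(p4 -> (p2 & (p2 -> p4))) -> ((p4 & p1) | p1) = True -> True = True
p4 & ((p4 -> (p2 & (p2 -> p4))) -> ((p4 & p1) | p1)) = False & True = False
p4 & (p4 & ((p4 -> (p2 & (p2 -> p4))) -> ((p4 & p1) | p1))) = False & False = False
(p2 ^ ((p4 <-> p2) ^ p5)) <-> (p4 & (p4 & ((p4 -> (p2 & (p2 -> p4))) -> ((p4 & p1) | p1)))) = True <-> False = False

False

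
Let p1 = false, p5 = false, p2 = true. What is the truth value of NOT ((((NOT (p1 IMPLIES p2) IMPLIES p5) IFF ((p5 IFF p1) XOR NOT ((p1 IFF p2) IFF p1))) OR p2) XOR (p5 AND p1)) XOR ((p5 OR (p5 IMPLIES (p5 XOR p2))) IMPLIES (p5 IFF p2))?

false

p1 IMPLIES p2 = false IMPLIES true = true
NOT (p1 IMPLIES p2) = NOT true = false
NOT (p1 IMPLIES p2) IMPLIES p5 = false IMPLIES false = true
p5 IFF p1 = false IFF false = true
p1 IFF p2 = false IFF true = false
(p1 IFF p2) IFF p1 = false IFF false = true
NOT ((p1 IFF p2) IFF p1) = NOT true = false
(p5 IFF p1) XOR NOT ((p1 IFF p2) IFF p1) = true XOR false = true
(NOT (p1 IMPLIES p2) IMPLIES p5) IFF ((p5 IFF p1) XOR NOT ((p1 IFF p2) IFF p1)) = true IFF true = true
((NOT (p1 IMPLIES p2) IMPLIES p5) IFF ((p5 IFF p1) XOR NOT ((p1 IFF p2) IFF p1))) OR p2 = true OR true = true
p5 AND p1 = false AND false = false
(((NOT (p1 IMPLIES p2) IMPLIES p5) IFF ((p5 IFF p1) XOR NOT ((p1 IFF p2) IFF p1))) OR p2) XOR (p5 AND p1) = true XOR false = true
NOT ((((NOT (p1 IMPLIES p2) IMPLIES p5) IFF ((p5 IFF p1) XOR NOT ((p1 IFF p2) IFF p1))) OR p2) XOR (p5 AND p1)) = NOT true = false
p5 XOR p2 = false XOR true = true
p5 IMPLIES (p5 XOR p2) = false IMPLIES true = true
p5 OR (p5 IMPLIES (p5 XOR p2)) = false OR true = true
p5 IFF p2 = false IFF true = false
(p5 OR (p5 IMPLIES (p5 XOR p2))) IMPLIES (p5 IFF p2) = true IMPLIES false = false
NOT ((((NOT (p1 IMPLIES p2) IMPLIES p5) IFF ((p5 IFF p1) XOR NOT ((p1 IFF p2) IFF p1))) OR p2) XOR (p5 AND p1)) XOR ((p5 OR (p5 IMPLIES (p5 XOR p2))) IMPLIES (p5 IFF p2)) = false XOR false = false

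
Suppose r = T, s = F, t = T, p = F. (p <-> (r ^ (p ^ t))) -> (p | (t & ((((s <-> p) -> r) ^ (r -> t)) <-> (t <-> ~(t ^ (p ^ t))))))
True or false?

F

p ^ t = F ^ T = T
r ^ (p ^ t) = T ^ T = F
p <-> (r ^ (p ^ t)) = F <-> F = T
s <-> p = F <-> F = T
(s <-> p) -> r = T -> T = T
r -> t = T -> T = T
((s <-> p) -> r) ^ (r -> t) = T ^ T = F
p ^ t = F ^ T = T
t ^ (p ^ t) = T ^ T = F
~(t ^ (p ^ t)) = ~F = T
t <-> ~(t ^ (p ^ t)) = T <-> T = T
(((s <-> p) -> r) ^ (r -> t)) <-> (t <-> ~(t ^ (p ^ t))) = F <-> T = F
t & ((((s <-> p) -> r) ^ (r -> t)) <-> (t <-> ~(t ^ (p ^ t)))) = T & F = F
p | (t & ((((s <-> p) -> r) ^ (r -> t)) <-> (t <-> ~(t ^ (p ^ t))))) = F | F = F
(p <-> (r ^ (p ^ t))) -> (p | (t & ((((s <-> p) -> r) ^ (r -> t)) <-> (t <-> ~(t ^ (p ^ t)))))) = T -> F = F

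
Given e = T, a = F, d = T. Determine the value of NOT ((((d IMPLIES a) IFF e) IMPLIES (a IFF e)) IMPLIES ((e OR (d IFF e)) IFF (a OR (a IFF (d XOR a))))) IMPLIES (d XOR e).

F

Substituting e=T, a=F, d=T:
d IMPLIES a = T IMPLIES F = F
(d IMPLIES a) IFF e = F IFF T = F
a IFF e = F IFF T = F
((d IMPLIES a) IFF e) IMPLIES (a IFF e) = F IMPLIES F = T
d IFF e = T IFF T = T
e OR (d IFF e) = T OR T = T
d XOR a = T XOR F = T
a IFF (d XOR a) = F IFF T = F
a OR (a IFF (d XOR a)) = F OR F = F
(e OR (d IFF e)) IFF (a OR (a IFF (d XOR a))) = T IFF F = F
(((d IMPLIES a) IFF e) IMPLIES (a IFF e)) IMPLIES ((e OR (d IFF e)) IFF (a OR (a IFF (d XOR a)))) = T IMPLIES F = F
NOT ((((d IMPLIES a) IFF e) IMPLIES (a IFF e)) IMPLIES ((e OR (d IFF e)) IFF (a OR (a IFF (d XOR a))))) = NOT F = T
d XOR e = T XOR T = F
NOT ((((d IMPLIES a) IFF e) IMPLIES (a IFF e)) IMPLIES ((e OR (d IFF e)) IFF (a OR (a IFF (d XOR a))))) IMPLIES (d XOR e) = T IMPLIES F = F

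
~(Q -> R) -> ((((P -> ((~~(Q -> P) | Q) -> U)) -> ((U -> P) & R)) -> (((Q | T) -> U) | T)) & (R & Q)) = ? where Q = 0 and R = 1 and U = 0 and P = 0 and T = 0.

Q -> R = 0 -> 1 = 1
~(Q -> R) = ~1 = 0
Q -> P = 0 -> 0 = 1
~(Q -> P) = ~1 = 0
~~(Q -> P) = ~0 = 1
~~(Q -> P) | Q = 1 | 0 = 1
(~~(Q -> P) | Q) -> U = 1 -> 0 = 0
P -> ((~~(Q -> P) | Q) -> U) = 0 -> 0 = 1
U -> P = 0 -> 0 = 1
(U -> P) & R = 1 & 1 = 1
(P -> ((~~(Q -> P) | Q) -> U)) -> ((U -> P) & R) = 1 -> 1 = 1
Q | T = 0 | 0 = 0
(Q | T) -> U = 0 -> 0 = 1
((Q | T) -> U) | T = 1 | 0 = 1
((P -> ((~~(Q -> P) | Q) -> U)) -> ((U -> P) & R)) -> (((Q | T) -> U) | T) = 1 -> 1 = 1
R & Q = 1 & 0 = 0
(((P -> ((~~(Q -> P) | Q) -> U)) -> ((U -> P) & R)) -> (((Q | T) -> U) | T)) & (R & Q) = 1 & 0 = 0
~(Q -> R) -> ((((P -> ((~~(Q -> P) | Q) -> U)) -> ((U -> P) & R)) -> (((Q | T) -> U) | T)) & (R & Q)) = 0 -> 0 = 1

1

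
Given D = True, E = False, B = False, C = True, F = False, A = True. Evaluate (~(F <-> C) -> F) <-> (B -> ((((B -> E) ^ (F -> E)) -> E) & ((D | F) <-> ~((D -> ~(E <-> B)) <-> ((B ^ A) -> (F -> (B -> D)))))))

F <-> C = False <-> True = False
~(F <-> C) = ~False = True
~(F <-> C) -> F = True -> False = False
B -> E = False -> False = True
F -> E = False -> False = True
(B -> E) ^ (F -> E) = True ^ True = False
((B -> E) ^ (F -> E)) -> E = False -> False = True
D | F = True | False = True
E <-> B = False <-> False = True
~(E <-> B) = ~True = False
D -> ~(E <-> B) = True -> False = False
B ^ A = False ^ True = True
B -> D = False -> True = True
F -> (B -> D) = False -> True = True
(B ^ A) -> (F -> (B -> D)) = True -> True = True
(D -> ~(E <-> B)) <-> ((B ^ A) -> (F -> (B -> D))) = False <-> True = False
~((D -> ~(E <-> B)) <-> ((B ^ A) -> (F -> (B -> D)))) = ~False = True
(D | F) <-> ~((D -> ~(E <-> B)) <-> ((B ^ A) -> (F -> (B -> D)))) = True <-> True = True
(((B -> E) ^ (F -> E)) -> E) & ((D | F) <-> ~((D -> ~(E <-> B)) <-> ((B ^ A) -> (F -> (B -> D))))) = True & True = True
B -> ((((B -> E) ^ (F -> E)) -> E) & ((D | F) <-> ~((D -> ~(E <-> B)) <-> ((B ^ A) -> (F -> (B -> D)))))) = False -> True = True
(~(F <-> C) -> F) <-> (B -> ((((B -> E) ^ (F -> E)) -> E) & ((D | F) <-> ~((D -> ~(E <-> B)) <-> ((B ^ A) -> (F -> (B -> D))))))) = False <-> True = False

False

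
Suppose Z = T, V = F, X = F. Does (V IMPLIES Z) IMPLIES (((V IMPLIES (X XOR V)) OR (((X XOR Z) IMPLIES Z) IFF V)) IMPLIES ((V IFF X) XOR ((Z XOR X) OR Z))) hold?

V IMPLIES Z = F IMPLIES T = T
X XOR V = F XOR F = F
V IMPLIES (X XOR V) = F IMPLIES F = T
X XOR Z = F XOR T = T
(X XOR Z) IMPLIES Z = T IMPLIES T = T
((X XOR Z) IMPLIES Z) IFF V = T IFF F = F
(V IMPLIES (X XOR V)) OR (((X XOR Z) IMPLIES Z) IFF V) = T OR F = T
V IFF X = F IFF F = T
Z XOR X = T XOR F = T
(Z XOR X) OR Z = T OR T = T
(V IFF X) XOR ((Z XOR X) OR Z) = T XOR T = F
((V IMPLIES (X XOR V)) OR (((X XOR Z) IMPLIES Z) IFF V)) IMPLIES ((V IFF X) XOR ((Z XOR X) OR Z)) = T IMPLIES F = F
(V IMPLIES Z) IMPLIES (((V IMPLIES (X XOR V)) OR (((X XOR Z) IMPLIES Z) IFF V)) IMPLIES ((V IFF X) XOR ((Z XOR X) OR Z))) = T IMPLIES F = F

F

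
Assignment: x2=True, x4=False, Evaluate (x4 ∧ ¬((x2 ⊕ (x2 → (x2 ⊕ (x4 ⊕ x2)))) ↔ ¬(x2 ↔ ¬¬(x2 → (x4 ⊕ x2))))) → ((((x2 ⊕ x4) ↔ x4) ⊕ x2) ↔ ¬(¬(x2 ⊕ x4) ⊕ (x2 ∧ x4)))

True

x4 ⊕ x2 = False ⊕ True = True
x2 ⊕ (x4 ⊕ x2) = True ⊕ True = False
x2 → (x2 ⊕ (x4 ⊕ x2)) = True → False = False
x2 ⊕ (x2 → (x2 ⊕ (x4 ⊕ x2))) = True ⊕ False = True
x4 ⊕ x2 = False ⊕ True = True
x2 → (x4 ⊕ x2) = True → True = True
¬(x2 → (x4 ⊕ x2)) = ¬True = False
¬¬(x2 → (x4 ⊕ x2)) = ¬False = True
x2 ↔ ¬¬(x2 → (x4 ⊕ x2)) = True ↔ True = True
¬(x2 ↔ ¬¬(x2 → (x4 ⊕ x2))) = ¬True = False
(x2 ⊕ (x2 → (x2 ⊕ (x4 ⊕ x2)))) ↔ ¬(x2 ↔ ¬¬(x2 → (x4 ⊕ x2))) = True ↔ False = False
¬((x2 ⊕ (x2 → (x2 ⊕ (x4 ⊕ x2)))) ↔ ¬(x2 ↔ ¬¬(x2 → (x4 ⊕ x2)))) = ¬False = True
x4 ∧ ¬((x2 ⊕ (x2 → (x2 ⊕ (x4 ⊕ x2)))) ↔ ¬(x2 ↔ ¬¬(x2 → (x4 ⊕ x2)))) = False ∧ True = False
x2 ⊕ x4 = True ⊕ False = True
(x2 ⊕ x4) ↔ x4 = True ↔ False = False
((x2 ⊕ x4) ↔ x4) ⊕ x2 = False ⊕ True = True
x2 ⊕ x4 = True ⊕ False = True
¬(x2 ⊕ x4) = ¬True = False
x2 ∧ x4 = True ∧ False = False
¬(x2 ⊕ x4) ⊕ (x2 ∧ x4) = False ⊕ False = False
¬(¬(x2 ⊕ x4) ⊕ (x2 ∧ x4)) = ¬False = True
(((x2 ⊕ x4) ↔ x4) ⊕ x2) ↔ ¬(¬(x2 ⊕ x4) ⊕ (x2 ∧ x4)) = True ↔ True = True
(x4 ∧ ¬((x2 ⊕ (x2 → (x2 ⊕ (x4 ⊕ x2)))) ↔ ¬(x2 ↔ ¬¬(x2 → (x4 ⊕ x2))))) → ((((x2 ⊕ x4) ↔ x4) ⊕ x2) ↔ ¬(¬(x2 ⊕ x4) ⊕ (x2 ∧ x4))) = False → True = True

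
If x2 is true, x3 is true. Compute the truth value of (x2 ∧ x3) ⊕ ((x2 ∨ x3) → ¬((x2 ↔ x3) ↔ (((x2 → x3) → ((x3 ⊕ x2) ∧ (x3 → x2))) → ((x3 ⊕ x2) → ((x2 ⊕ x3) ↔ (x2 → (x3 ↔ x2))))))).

x2 ∧ x3 = T ∧ T = T
x2 ∨ x3 = T ∨ T = T
x2 ↔ x3 = T ↔ T = T
x2 → x3 = T → T = T
x3 ⊕ x2 = T ⊕ T = F
x3 → x2 = T → T = T
(x3 ⊕ x2) ∧ (x3 → x2) = F ∧ T = F
(x2 → x3) → ((x3 ⊕ x2) ∧ (x3 → x2)) = T → F = F
x3 ⊕ x2 = T ⊕ T = F
x2 ⊕ x3 = T ⊕ T = F
x3 ↔ x2 = T ↔ T = T
x2 → (x3 ↔ x2) = T → T = T
(x2 ⊕ x3) ↔ (x2 → (x3 ↔ x2)) = F ↔ T = F
(x3 ⊕ x2) → ((x2 ⊕ x3) ↔ (x2 → (x3 ↔ x2))) = F → F = T
((x2 → x3) → ((x3 ⊕ x2) ∧ (x3 → x2))) → ((x3 ⊕ x2) → ((x2 ⊕ x3) ↔ (x2 → (x3 ↔ x2)))) = F → T = T
(x2 ↔ x3) ↔ (((x2 → x3) → ((x3 ⊕ x2) ∧ (x3 → x2))) → ((x3 ⊕ x2) → ((x2 ⊕ x3) ↔ (x2 → (x3 ↔ x2))))) = T ↔ T = T
¬((x2 ↔ x3) ↔ (((x2 → x3) → ((x3 ⊕ x2) ∧ (x3 → x2))) → ((x3 ⊕ x2) → ((x2 ⊕ x3) ↔ (x2 → (x3 ↔ x2)))))) = ¬T = F
(x2 ∨ x3) → ¬((x2 ↔ x3) ↔ (((x2 → x3) → ((x3 ⊕ x2) ∧ (x3 → x2))) → ((x3 ⊕ x2) → ((x2 ⊕ x3) ↔ (x2 → (x3 ↔ x2)))))) = T → F = F
(x2 ∧ x3) ⊕ ((x2 ∨ x3) → ¬((x2 ↔ x3) ↔ (((x2 → x3) → ((x3 ⊕ x2) ∧ (x3 → x2))) → ((x3 ⊕ x2) → ((x2 ⊕ x3) ↔ (x2 → (x3 ↔ x2))))))) = T ⊕ F = T

T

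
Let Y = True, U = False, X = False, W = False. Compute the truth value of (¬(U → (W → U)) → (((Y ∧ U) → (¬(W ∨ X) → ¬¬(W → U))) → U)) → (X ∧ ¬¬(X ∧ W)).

False

W → U = False → False = True
U → (W → U) = False → True = True
¬(U → (W → U)) = ¬True = False
Y ∧ U = True ∧ False = False
W ∨ X = False ∨ False = False
¬(W ∨ X) = ¬False = True
W → U = False → False = True
¬(W → U) = ¬True = False
¬¬(W → U) = ¬False = True
¬(W ∨ X) → ¬¬(W → U) = True → True = True
(Y ∧ U) → (¬(W ∨ X) → ¬¬(W → U)) = False → True = True
((Y ∧ U) → (¬(W ∨ X) → ¬¬(W → U))) → U = True → False = False
¬(U → (W → U)) → (((Y ∧ U) → (¬(W ∨ X) → ¬¬(W → U))) → U) = False → False = True
X ∧ W = False ∧ False = False
¬(X ∧ W) = ¬False = True
¬¬(X ∧ W) = ¬True = False
X ∧ ¬¬(X ∧ W) = False ∧ False = False
(¬(U → (W → U)) → (((Y ∧ U) → (¬(W ∨ X) → ¬¬(W → U))) → U)) → (X ∧ ¬¬(X ∧ W)) = True → False = False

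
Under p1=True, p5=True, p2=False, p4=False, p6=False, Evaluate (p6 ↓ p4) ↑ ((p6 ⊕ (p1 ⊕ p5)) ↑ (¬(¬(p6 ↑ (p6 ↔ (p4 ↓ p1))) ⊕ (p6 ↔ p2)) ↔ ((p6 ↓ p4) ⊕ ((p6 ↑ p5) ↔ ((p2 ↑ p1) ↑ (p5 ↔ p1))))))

False

Substituting p1=True, p5=True, p2=False, p4=False, p6=False:
p6 ↓ p4 = False ↓ False = True
p1 ⊕ p5 = True ⊕ True = False
p6 ⊕ (p1 ⊕ p5) = False ⊕ False = False
p4 ↓ p1 = False ↓ True = False
p6 ↔ (p4 ↓ p1) = False ↔ False = True
p6 ↑ (p6 ↔ (p4 ↓ p1)) = False ↑ True = True
¬(p6 ↑ (p6 ↔ (p4 ↓ p1))) = ¬True = False
p6 ↔ p2 = False ↔ False = True
¬(p6 ↑ (p6 ↔ (p4 ↓ p1))) ⊕ (p6 ↔ p2) = False ⊕ True = True
¬(¬(p6 ↑ (p6 ↔ (p4 ↓ p1))) ⊕ (p6 ↔ p2)) = ¬True = False
p6 ↓ p4 = False ↓ False = True
p6 ↑ p5 = False ↑ True = True
p2 ↑ p1 = False ↑ True = True
p5 ↔ p1 = True ↔ True = True
(p2 ↑ p1) ↑ (p5 ↔ p1) = True ↑ True = False
(p6 ↑ p5) ↔ ((p2 ↑ p1) ↑ (p5 ↔ p1)) = True ↔ False = False
(p6 ↓ p4) ⊕ ((p6 ↑ p5) ↔ ((p2 ↑ p1) ↑ (p5 ↔ p1))) = True ⊕ False = True
¬(¬(p6 ↑ (p6 ↔ (p4 ↓ p1))) ⊕ (p6 ↔ p2)) ↔ ((p6 ↓ p4) ⊕ ((p6 ↑ p5) ↔ ((p2 ↑ p1) ↑ (p5 ↔ p1)))) = False ↔ True = False
(p6 ⊕ (p1 ⊕ p5)) ↑ (¬(¬(p6 ↑ (p6 ↔ (p4 ↓ p1))) ⊕ (p6 ↔ p2)) ↔ ((p6 ↓ p4) ⊕ ((p6 ↑ p5) ↔ ((p2 ↑ p1) ↑ (p5 ↔ p1))))) = False ↑ False = True
(p6 ↓ p4) ↑ ((p6 ⊕ (p1 ⊕ p5)) ↑ (¬(¬(p6 ↑ (p6 ↔ (p4 ↓ p1))) ⊕ (p6 ↔ p2)) ↔ ((p6 ↓ p4) ⊕ ((p6 ↑ p5) ↔ ((p2 ↑ p1) ↑ (p5 ↔ p1)))))) = True ↑ True = False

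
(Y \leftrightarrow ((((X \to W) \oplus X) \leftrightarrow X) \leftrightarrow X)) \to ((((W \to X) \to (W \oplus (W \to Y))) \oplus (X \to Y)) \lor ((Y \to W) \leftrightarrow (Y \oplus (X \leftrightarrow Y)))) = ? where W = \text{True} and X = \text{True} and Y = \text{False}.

\text{True}

X \to W = \text{True} \to \text{True} = \text{True}
(X \to W) \oplus X = \text{True} \oplus \text{True} = \text{False}
((X \to W) \oplus X) \leftrightarrow X = \text{False} \leftrightarrow \text{True} = \text{False}
(((X \to W) \oplus X) \leftrightarrow X) \leftrightarrow X = \text{False} \leftrightarrow \text{True} = \text{False}
Y \leftrightarrow ((((X \to W) \oplus X) \leftrightarrow X) \leftrightarrow X) = \text{False} \leftrightarrow \text{False} = \text{True}
W \to X = \text{True} \to \text{True} = \text{True}
W \to Y = \text{True} \to \text{False} = \text{False}
W \oplus (W \to Y) = \text{True} \oplus \text{False} = \text{True}
(W \to X) \to (W \oplus (W \to Y)) = \text{True} \to \text{True} = \text{True}
X \to Y = \text{True} \to \text{False} = \text{False}
((W \to X) \to (W \oplus (W \to Y))) \oplus (X \to Y) = \text{True} \oplus \text{False} = \text{True}
Y \to W = \text{False} \to \text{True} = \text{True}
X \leftrightarrow Y = \text{True} \leftrightarrow \text{False} = \text{False}
Y \oplus (X \leftrightarrow Y) = \text{False} \oplus \text{False} = \text{False}
(Y \to W) \leftrightarrow (Y \oplus (X \leftrightarrow Y)) = \text{True} \leftrightarrow \text{False} = \text{False}
(((W \to X) \to (W \oplus (W \to Y))) \oplus (X \to Y)) \lor ((Y \to W) \leftrightarrow (Y \oplus (X \leftrightarrow Y))) = \text{True} \lor \text{False} = \text{True}
(Y \leftrightarrow ((((X \to W) \oplus X) \leftrightarrow X) \leftrightarrow X)) \to ((((W \to X) \to (W \oplus (W \to Y))) \oplus (X \to Y)) \lor ((Y \to W) \leftrightarrow (Y \oplus (X \leftrightarrow Y)))) = \text{True} \to \text{True} = \text{True}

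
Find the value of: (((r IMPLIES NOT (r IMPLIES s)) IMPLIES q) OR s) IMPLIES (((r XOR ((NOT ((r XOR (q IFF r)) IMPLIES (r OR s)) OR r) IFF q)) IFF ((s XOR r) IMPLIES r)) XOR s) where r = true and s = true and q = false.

false

r IMPLIES s = true IMPLIES true = true
NOT (r IMPLIES s) = NOT true = false
r IMPLIES NOT (r IMPLIES s) = true IMPLIES false = false
(r IMPLIES NOT (r IMPLIES s)) IMPLIES q = false IMPLIES false = true
((r IMPLIES NOT (r IMPLIES s)) IMPLIES q) OR s = true OR true = true
q IFF r = false IFF true = false
r XOR (q IFF r) = true XOR false = true
r OR s = true OR true = true
(r XOR (q IFF r)) IMPLIES (r OR s) = true IMPLIES true = true
NOT ((r XOR (q IFF r)) IMPLIES (r OR s)) = NOT true = false
NOT ((r XOR (q IFF r)) IMPLIES (r OR s)) OR r = false OR true = true
(NOT ((r XOR (q IFF r)) IMPLIES (r OR s)) OR r) IFF q = true IFF false = false
r XOR ((NOT ((r XOR (q IFF r)) IMPLIES (r OR s)) OR r) IFF q) = true XOR false = true
s XOR r = true XOR true = false
(s XOR r) IMPLIES r = false IMPLIES true = true
(r XOR ((NOT ((r XOR (q IFF r)) IMPLIES (r OR s)) OR r) IFF q)) IFF ((s XOR r) IMPLIES r) = true IFF true = true
((r XOR ((NOT ((r XOR (q IFF r)) IMPLIES (r OR s)) OR r) IFF q)) IFF ((s XOR r) IMPLIES r)) XOR s = true XOR true = false
(((r IMPLIES NOT (r IMPLIES s)) IMPLIES q) OR s) IMPLIES (((r XOR ((NOT ((r XOR (q IFF r)) IMPLIES (r OR s)) OR r) IFF q)) IFF ((s XOR r) IMPLIES r)) XOR s) = true IMPLIES false = false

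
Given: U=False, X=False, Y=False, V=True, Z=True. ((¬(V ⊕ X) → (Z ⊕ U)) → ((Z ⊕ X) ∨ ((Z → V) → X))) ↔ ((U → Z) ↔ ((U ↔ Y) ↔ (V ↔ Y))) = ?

False

Substituting U=False, X=False, Y=False, V=True, Z=True:
V ⊕ X = True ⊕ False = True
¬(V ⊕ X) = ¬True = False
Z ⊕ U = True ⊕ False = True
¬(V ⊕ X) → (Z ⊕ U) = False → True = True
Z ⊕ X = True ⊕ False = True
Z → V = True → True = True
(Z → V) → X = True → False = False
(Z ⊕ X) ∨ ((Z → V) → X) = True ∨ False = True
(¬(V ⊕ X) → (Z ⊕ U)) → ((Z ⊕ X) ∨ ((Z → V) → X)) = True → True = True
U → Z = False → True = True
U ↔ Y = False ↔ False = True
V ↔ Y = True ↔ False = False
(U ↔ Y) ↔ (V ↔ Y) = True ↔ False = False
(U → Z) ↔ ((U ↔ Y) ↔ (V ↔ Y)) = True ↔ False = False
((¬(V ⊕ X) → (Z ⊕ U)) → ((Z ⊕ X) ∨ ((Z → V) → X))) ↔ ((U → Z) ↔ ((U ↔ Y) ↔ (V ↔ Y))) = True ↔ False = False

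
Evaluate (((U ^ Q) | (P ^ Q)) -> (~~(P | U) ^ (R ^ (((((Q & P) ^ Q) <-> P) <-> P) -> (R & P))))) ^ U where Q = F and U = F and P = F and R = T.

U ^ Q = F ^ F = F
P ^ Q = F ^ F = F
(U ^ Q) | (P ^ Q) = F | F = F
P | U = F | F = F
~(P | U) = ~F = T
~~(P | U) = ~T = F
Q & P = F & F = F
(Q & P) ^ Q = F ^ F = F
((Q & P) ^ Q) <-> P = F <-> F = T
(((Q & P) ^ Q) <-> P) <-> P = T <-> F = F
R & P = T & F = F
((((Q & P) ^ Q) <-> P) <-> P) -> (R & P) = F -> F = T
R ^ (((((Q & P) ^ Q) <-> P) <-> P) -> (R & P)) = T ^ T = F
~~(P | U) ^ (R ^ (((((Q & P) ^ Q) <-> P) <-> P) -> (R & P))) = F ^ F = F
((U ^ Q) | (P ^ Q)) -> (~~(P | U) ^ (R ^ (((((Q & P) ^ Q) <-> P) <-> P) -> (R & P)))) = F -> F = T
(((U ^ Q) | (P ^ Q)) -> (~~(P | U) ^ (R ^ (((((Q & P) ^ Q) <-> P) <-> P) -> (R & P))))) ^ U = T ^ F = T

T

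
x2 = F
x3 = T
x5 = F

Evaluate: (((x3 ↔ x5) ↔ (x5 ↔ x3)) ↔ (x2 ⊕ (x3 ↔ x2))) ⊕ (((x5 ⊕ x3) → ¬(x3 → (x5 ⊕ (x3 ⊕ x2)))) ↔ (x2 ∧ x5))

T

Substituting x2=F, x3=T, x5=F:
x3 ↔ x5 = T ↔ F = F
x5 ↔ x3 = F ↔ T = F
(x3 ↔ x5) ↔ (x5 ↔ x3) = F ↔ F = T
x3 ↔ x2 = T ↔ F = F
x2 ⊕ (x3 ↔ x2) = F ⊕ F = F
((x3 ↔ x5) ↔ (x5 ↔ x3)) ↔ (x2 ⊕ (x3 ↔ x2)) = T ↔ F = F
x5 ⊕ x3 = F ⊕ T = T
x3 ⊕ x2 = T ⊕ F = T
x5 ⊕ (x3 ⊕ x2) = F ⊕ T = T
x3 → (x5 ⊕ (x3 ⊕ x2)) = T → T = T
¬(x3 → (x5 ⊕ (x3 ⊕ x2))) = ¬T = F
(x5 ⊕ x3) → ¬(x3 → (x5 ⊕ (x3 ⊕ x2))) = T → F = F
x2 ∧ x5 = F ∧ F = F
((x5 ⊕ x3) → ¬(x3 → (x5 ⊕ (x3 ⊕ x2)))) ↔ (x2 ∧ x5) = F ↔ F = T
(((x3 ↔ x5) ↔ (x5 ↔ x3)) ↔ (x2 ⊕ (x3 ↔ x2))) ⊕ (((x5 ⊕ x3) → ¬(x3 → (x5 ⊕ (x3 ⊕ x2)))) ↔ (x2 ∧ x5)) = F ⊕ T = T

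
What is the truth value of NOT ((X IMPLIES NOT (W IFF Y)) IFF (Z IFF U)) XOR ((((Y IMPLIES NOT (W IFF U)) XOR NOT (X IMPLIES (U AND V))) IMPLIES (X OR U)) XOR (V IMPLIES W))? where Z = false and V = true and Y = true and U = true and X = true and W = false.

false

W IFF Y = false IFF true = false
NOT (W IFF Y) = NOT false = true
X IMPLIES NOT (W IFF Y) = true IMPLIES true = true
Z IFF U = false IFF true = false
(X IMPLIES NOT (W IFF Y)) IFF (Z IFF U) = true IFF false = false
NOT ((X IMPLIES NOT (W IFF Y)) IFF (Z IFF U)) = NOT false = true
W IFF U = false IFF true = false
NOT (W IFF U) = NOT false = true
Y IMPLIES NOT (W IFF U) = true IMPLIES true = true
U AND V = true AND true = true
X IMPLIES (U AND V) = true IMPLIES true = true
NOT (X IMPLIES (U AND V)) = NOT true = false
(Y IMPLIES NOT (W IFF U)) XOR NOT (X IMPLIES (U AND V)) = true XOR false = true
X OR U = true OR true = true
((Y IMPLIES NOT (W IFF U)) XOR NOT (X IMPLIES (U AND V))) IMPLIES (X OR U) = true IMPLIES true = true
V IMPLIES W = true IMPLIES false = false
(((Y IMPLIES NOT (W IFF U)) XOR NOT (X IMPLIES (U AND V))) IMPLIES (X OR U)) XOR (V IMPLIES W) = true XOR false = true
NOT ((X IMPLIES NOT (W IFF Y)) IFF (Z IFF U)) XOR ((((Y IMPLIES NOT (W IFF U)) XOR NOT (X IMPLIES (U AND V))) IMPLIES (X OR U)) XOR (V IMPLIES W)) = true XOR true = false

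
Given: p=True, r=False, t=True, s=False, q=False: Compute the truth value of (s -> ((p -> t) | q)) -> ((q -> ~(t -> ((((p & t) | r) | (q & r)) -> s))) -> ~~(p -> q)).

False

Substituting p=True, r=False, t=True, s=False, q=False:
p -> t = True -> True = True
(p -> t) | q = True | False = True
s -> ((p -> t) | q) = False -> True = True
p & t = True & True = True
(p & t) | r = True | False = True
q & r = False & False = False
((p & t) | r) | (q & r) = True | False = True
(((p & t) | r) | (q & r)) -> s = True -> False = False
t -> ((((p & t) | r) | (q & r)) -> s) = True -> False = False
~(t -> ((((p & t) | r) | (q & r)) -> s)) = ~False = True
q -> ~(t -> ((((p & t) | r) | (q & r)) -> s)) = False -> True = True
p -> q = True -> False = False
~(p -> q) = ~False = True
~~(p -> q) = ~True = False
(q -> ~(t -> ((((p & t) | r) | (q & r)) -> s))) -> ~~(p -> q) = True -> False = False
(s -> ((p -> t) | q)) -> ((q -> ~(t -> ((((p & t) | r) | (q & r)) -> s))) -> ~~(p -> q)) = True -> False = False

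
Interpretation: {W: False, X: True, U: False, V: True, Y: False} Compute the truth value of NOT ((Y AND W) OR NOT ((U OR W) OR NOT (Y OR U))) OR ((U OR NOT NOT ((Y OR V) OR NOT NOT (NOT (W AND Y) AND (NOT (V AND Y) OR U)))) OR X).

True

Substituting W=False, X=True, U=False, V=True, Y=False:
Y AND W = False AND False = False
U OR W = False OR False = False
Y OR U = False OR False = False
NOT (Y OR U) = NOT False = True
(U OR W) OR NOT (Y OR U) = False OR True = True
NOT ((U OR W) OR NOT (Y OR U)) = NOT True = False
(Y AND W) OR NOT ((U OR W) OR NOT (Y OR U)) = False OR False = False
NOT ((Y AND W) OR NOT ((U OR W) OR NOT (Y OR U))) = NOT False = True
Y OR V = False OR True = True
W AND Y = False AND False = False
NOT (W AND Y) = NOT False = True
V AND Y = True AND False = False
NOT (V AND Y) = NOT False = True
NOT (V AND Y) OR U = True OR False = True
NOT (W AND Y) AND (NOT (V AND Y) OR U) = True AND True = True
NOT (NOT (W AND Y) AND (NOT (V AND Y) OR U)) = NOT True = False
NOT NOT (NOT (W AND Y) AND (NOT (V AND Y) OR U)) = NOT False = True
(Y OR V) OR NOT NOT (NOT (W AND Y) AND (NOT (V AND Y) OR U)) = True OR True = True
NOT ((Y OR V) OR NOT NOT (NOT (W AND Y) AND (NOT (V AND Y) OR U))) = NOT True = False
NOT NOT ((Y OR V) OR NOT NOT (NOT (W AND Y) AND (NOT (V AND Y) OR U))) = NOT False = True
U OR NOT NOT ((Y OR V) OR NOT NOT (NOT (W AND Y) AND (NOT (V AND Y) OR U))) = False OR True = True
(U OR NOT NOT ((Y OR V) OR NOT NOT (NOT (W AND Y) AND (NOT (V AND Y) OR U)))) OR X = True OR True = True
NOT ((Y AND W) OR NOT ((U OR W) OR NOT (Y OR U))) OR ((U OR NOT NOT ((Y OR V) OR NOT NOT (NOT (W AND Y) AND (NOT (V AND Y) OR U)))) OR X) = True OR True = True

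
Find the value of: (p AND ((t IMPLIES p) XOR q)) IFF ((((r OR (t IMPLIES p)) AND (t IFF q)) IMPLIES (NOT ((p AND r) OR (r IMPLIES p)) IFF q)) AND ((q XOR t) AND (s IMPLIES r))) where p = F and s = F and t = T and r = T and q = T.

T

t IMPLIES p = T IMPLIES F = F
(t IMPLIES p) XOR q = F XOR T = T
p AND ((t IMPLIES p) XOR q) = F AND T = F
t IMPLIES p = T IMPLIES F = F
r OR (t IMPLIES p) = T OR F = T
t IFF q = T IFF T = T
(r OR (t IMPLIES p)) AND (t IFF q) = T AND T = T
p AND r = F AND T = F
r IMPLIES p = T IMPLIES F = F
(p AND r) OR (r IMPLIES p) = F OR F = F
NOT ((p AND r) OR (r IMPLIES p)) = NOT F = T
NOT ((p AND r) OR (r IMPLIES p)) IFF q = T IFF T = T
((r OR (t IMPLIES p)) AND (t IFF q)) IMPLIES (NOT ((p AND r) OR (r IMPLIES p)) IFF q) = T IMPLIES T = T
q XOR t = T XOR T = F
s IMPLIES r = F IMPLIES T = T
(q XOR t) AND (s IMPLIES r) = F AND T = F
(((r OR (t IMPLIES p)) AND (t IFF q)) IMPLIES (NOT ((p AND r) OR (r IMPLIES p)) IFF q)) AND ((q XOR t) AND (s IMPLIES r)) = T AND F = F
(p AND ((t IMPLIES p) XOR q)) IFF ((((r OR (t IMPLIES p)) AND (t IFF q)) IMPLIES (NOT ((p AND r) OR (r IMPLIES p)) IFF q)) AND ((q XOR t) AND (s IMPLIES r))) = F IFF F = T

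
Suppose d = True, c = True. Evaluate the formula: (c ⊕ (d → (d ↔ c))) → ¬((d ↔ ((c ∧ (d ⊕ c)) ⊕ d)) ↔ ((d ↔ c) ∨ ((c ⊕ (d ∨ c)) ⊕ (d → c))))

d ↔ c = True ↔ True = True
d → (d ↔ c) = True → True = True
c ⊕ (d → (d ↔ c)) = True ⊕ True = False
d ⊕ c = True ⊕ True = False
c ∧ (d ⊕ c) = True ∧ False = False
(c ∧ (d ⊕ c)) ⊕ d = False ⊕ True = True
d ↔ ((c ∧ (d ⊕ c)) ⊕ d) = True ↔ True = True
d ↔ c = True ↔ True = True
d ∨ c = True ∨ True = True
c ⊕ (d ∨ c) = True ⊕ True = False
d → c = True → True = True
(c ⊕ (d ∨ c)) ⊕ (d → c) = False ⊕ True = True
(d ↔ c) ∨ ((c ⊕ (d ∨ c)) ⊕ (d → c)) = True ∨ True = True
(d ↔ ((c ∧ (d ⊕ c)) ⊕ d)) ↔ ((d ↔ c) ∨ ((c ⊕ (d ∨ c)) ⊕ (d → c))) = True ↔ True = True
¬((d ↔ ((c ∧ (d ⊕ c)) ⊕ d)) ↔ ((d ↔ c) ∨ ((c ⊕ (d ∨ c)) ⊕ (d → c)))) = ¬True = False
(c ⊕ (d → (d ↔ c))) → ¬((d ↔ ((c ∧ (d ⊕ c)) ⊕ d)) ↔ ((d ↔ c) ∨ ((c ⊕ (d ∨ c)) ⊕ (d → c)))) = False → False = True

True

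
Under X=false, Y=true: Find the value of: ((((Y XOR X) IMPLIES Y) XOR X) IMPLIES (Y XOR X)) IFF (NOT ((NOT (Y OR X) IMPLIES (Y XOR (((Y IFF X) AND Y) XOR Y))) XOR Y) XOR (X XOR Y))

false

Y XOR X = true XOR false = true
(Y XOR X) IMPLIES Y = true IMPLIES true = true
((Y XOR X) IMPLIES Y) XOR X = true XOR false = true
Y XOR X = true XOR false = true
(((Y XOR X) IMPLIES Y) XOR X) IMPLIES (Y XOR X) = true IMPLIES true = true
Y OR X = true OR false = true
NOT (Y OR X) = NOT true = false
Y IFF X = true IFF false = false
(Y IFF X) AND Y = false AND true = false
((Y IFF X) AND Y) XOR Y = false XOR true = true
Y XOR (((Y IFF X) AND Y) XOR Y) = true XOR true = false
NOT (Y OR X) IMPLIES (Y XOR (((Y IFF X) AND Y) XOR Y)) = false IMPLIES false = true
(NOT (Y OR X) IMPLIES (Y XOR (((Y IFF X) AND Y) XOR Y))) XOR Y = true XOR true = false
NOT ((NOT (Y OR X) IMPLIES (Y XOR (((Y IFF X) AND Y) XOR Y))) XOR Y) = NOT false = true
X XOR Y = false XOR true = true
NOT ((NOT (Y OR X) IMPLIES (Y XOR (((Y IFF X) AND Y) XOR Y))) XOR Y) XOR (X XOR Y) = true XOR true = false
((((Y XOR X) IMPLIES Y) XOR X) IMPLIES (Y XOR X)) IFF (NOT ((NOT (Y OR X) IMPLIES (Y XOR (((Y IFF X) AND Y) XOR Y))) XOR Y) XOR (X XOR Y)) = true IFF false = false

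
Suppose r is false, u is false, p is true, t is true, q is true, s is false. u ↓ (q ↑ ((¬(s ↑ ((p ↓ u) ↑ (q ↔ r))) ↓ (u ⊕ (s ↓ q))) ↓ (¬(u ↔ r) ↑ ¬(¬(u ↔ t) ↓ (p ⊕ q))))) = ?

p ↓ u = True ↓ False = False
q ↔ r = True ↔ False = False
(p ↓ u) ↑ (q ↔ r) = False ↑ False = True
s ↑ ((p ↓ u) ↑ (q ↔ r)) = False ↑ True = True
¬(s ↑ ((p ↓ u) ↑ (q ↔ r))) = ¬True = False
s ↓ q = False ↓ True = False
u ⊕ (s ↓ q) = False ⊕ False = False
¬(s ↑ ((p ↓ u) ↑ (q ↔ r))) ↓ (u ⊕ (s ↓ q)) = False ↓ False = True
u ↔ r = False ↔ False = True
¬(u ↔ r) = ¬True = False
u ↔ t = False ↔ True = False
¬(u ↔ t) = ¬False = True
p ⊕ q = True ⊕ True = False
¬(u ↔ t) ↓ (p ⊕ q) = True ↓ False = False
¬(¬(u ↔ t) ↓ (p ⊕ q)) = ¬False = True
¬(u ↔ r) ↑ ¬(¬(u ↔ t) ↓ (p ⊕ q)) = False ↑ True = True
(¬(s ↑ ((p ↓ u) ↑ (q ↔ r))) ↓ (u ⊕ (s ↓ q))) ↓ (¬(u ↔ r) ↑ ¬(¬(u ↔ t) ↓ (p ⊕ q))) = True ↓ True = False
q ↑ ((¬(s ↑ ((p ↓ u) ↑ (q ↔ r))) ↓ (u ⊕ (s ↓ q))) ↓ (¬(u ↔ r) ↑ ¬(¬(u ↔ t) ↓ (p ⊕ q)))) = True ↑ False = True
u ↓ (q ↑ ((¬(s ↑ ((p ↓ u) ↑ (q ↔ r))) ↓ (u ⊕ (s ↓ q))) ↓ (¬(u ↔ r) ↑ ¬(¬(u ↔ t) ↓ (p ⊕ q))))) = False ↓ True = False

False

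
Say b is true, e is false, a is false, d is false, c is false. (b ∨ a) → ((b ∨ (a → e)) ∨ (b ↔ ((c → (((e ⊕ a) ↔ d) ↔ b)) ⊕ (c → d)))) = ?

b ∨ a = T ∨ F = T
a → e = F → F = T
b ∨ (a → e) = T ∨ T = T
e ⊕ a = F ⊕ F = F
(e ⊕ a) ↔ d = F ↔ F = T
((e ⊕ a) ↔ d) ↔ b = T ↔ T = T
c → (((e ⊕ a) ↔ d) ↔ b) = F → T = T
c → d = F → F = T
(c → (((e ⊕ a) ↔ d) ↔ b)) ⊕ (c → d) = T ⊕ T = F
b ↔ ((c → (((e ⊕ a) ↔ d) ↔ b)) ⊕ (c → d)) = T ↔ F = F
(b ∨ (a → e)) ∨ (b ↔ ((c → (((e ⊕ a) ↔ d) ↔ b)) ⊕ (c → d))) = T ∨ F = T
(b ∨ a) → ((b ∨ (a → e)) ∨ (b ↔ ((c → (((e ⊕ a) ↔ d) ↔ b)) ⊕ (c → d)))) = T → T = T

T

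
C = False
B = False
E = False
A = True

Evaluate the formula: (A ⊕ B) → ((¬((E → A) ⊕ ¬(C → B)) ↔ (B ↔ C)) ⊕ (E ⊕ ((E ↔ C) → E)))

False

A ⊕ B = True ⊕ False = True
E → A = False → True = True
C → B = False → False = True
¬(C → B) = ¬True = False
(E → A) ⊕ ¬(C → B) = True ⊕ False = True
¬((E → A) ⊕ ¬(C → B)) = ¬True = False
B ↔ C = False ↔ False = True
¬((E → A) ⊕ ¬(C → B)) ↔ (B ↔ C) = False ↔ True = False
E ↔ C = False ↔ False = True
(E ↔ C) → E = True → False = False
E ⊕ ((E ↔ C) → E) = False ⊕ False = False
(¬((E → A) ⊕ ¬(C → B)) ↔ (B ↔ C)) ⊕ (E ⊕ ((E ↔ C) → E)) = False ⊕ False = False
(A ⊕ B) → ((¬((E → A) ⊕ ¬(C → B)) ↔ (B ↔ C)) ⊕ (E ⊕ ((E ↔ C) → E))) = True → False = False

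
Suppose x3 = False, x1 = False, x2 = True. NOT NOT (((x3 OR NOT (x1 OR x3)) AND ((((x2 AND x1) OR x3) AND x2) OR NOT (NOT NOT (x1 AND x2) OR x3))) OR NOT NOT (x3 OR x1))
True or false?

x1 OR x3 = False OR False = False
NOT (x1 OR x3) = NOT False = True
x3 OR NOT (x1 OR x3) = False OR True = True
x2 AND x1 = True AND False = False
(x2 AND x1) OR x3 = False OR False = False
((x2 AND x1) OR x3) AND x2 = False AND True = False
x1 AND x2 = False AND True = False
NOT (x1 AND x2) = NOT False = True
NOT NOT (x1 AND x2) = NOT True = False
NOT NOT (x1 AND x2) OR x3 = False OR False = False
NOT (NOT NOT (x1 AND x2) OR x3) = NOT False = True
(((x2 AND x1) OR x3) AND x2) OR NOT (NOT NOT (x1 AND x2) OR x3) = False OR True = True
(x3 OR NOT (x1 OR x3)) AND ((((x2 AND x1) OR x3) AND x2) OR NOT (NOT NOT (x1 AND x2) OR x3)) = True AND True = True
x3 OR x1 = False OR False = False
NOT (x3 OR x1) = NOT False = True
NOT NOT (x3 OR x1) = NOT True = False
((x3 OR NOT (x1 OR x3)) AND ((((x2 AND x1) OR x3) AND x2) OR NOT (NOT NOT (x1 AND x2) OR x3))) OR NOT NOT (x3 OR x1) = True OR False = True
NOT (((x3 OR NOT (x1 OR x3)) AND ((((x2 AND x1) OR x3) AND x2) OR NOT (NOT NOT (x1 AND x2) OR x3))) OR NOT NOT (x3 OR x1)) = NOT True = False
NOT NOT (((x3 OR NOT (x1 OR x3)) AND ((((x2 AND x1) OR x3) AND x2) OR NOT (NOT NOT (x1 AND x2) OR x3))) OR NOT NOT (x3 OR x1)) = NOT False = True

True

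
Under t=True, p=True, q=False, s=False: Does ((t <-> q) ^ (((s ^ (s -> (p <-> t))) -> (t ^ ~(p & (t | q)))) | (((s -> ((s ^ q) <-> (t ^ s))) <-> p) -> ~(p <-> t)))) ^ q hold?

t <-> q = True <-> False = False
p <-> t = True <-> True = True
s -> (p <-> t) = False -> True = True
s ^ (s -> (p <-> t)) = False ^ True = True
t | q = True | False = True
p & (t | q) = True & True = True
~(p & (t | q)) = ~True = False
t ^ ~(p & (t | q)) = True ^ False = True
(s ^ (s -> (p <-> t))) -> (t ^ ~(p & (t | q))) = True -> True = True
s ^ q = False ^ False = False
t ^ s = True ^ False = True
(s ^ q) <-> (t ^ s) = False <-> True = False
s -> ((s ^ q) <-> (t ^ s)) = False -> False = True
(s -> ((s ^ q) <-> (t ^ s))) <-> p = True <-> True = True
p <-> t = True <-> True = True
~(p <-> t) = ~True = False
((s -> ((s ^ q) <-> (t ^ s))) <-> p) -> ~(p <-> t) = True -> False = False
((s ^ (s -> (p <-> t))) -> (t ^ ~(p & (t | q)))) | (((s -> ((s ^ q) <-> (t ^ s))) <-> p) -> ~(p <-> t)) = True | False = True
(t <-> q) ^ (((s ^ (s -> (p <-> t))) -> (t ^ ~(p & (t | q)))) | (((s -> ((s ^ q) <-> (t ^ s))) <-> p) -> ~(p <-> t))) = False ^ True = True
((t <-> q) ^ (((s ^ (s -> (p <-> t))) -> (t ^ ~(p & (t | q)))) | (((s -> ((s ^ q) <-> (t ^ s))) <-> p) -> ~(p <-> t)))) ^ q = True ^ False = True

True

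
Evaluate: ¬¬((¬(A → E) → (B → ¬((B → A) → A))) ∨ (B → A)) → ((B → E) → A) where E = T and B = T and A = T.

A → E = T → T = T
¬(A → E) = ¬T = F
B → A = T → T = T
(B → A) → A = T → T = T
¬((B → A) → A) = ¬T = F
B → ¬((B → A) → A) = T → F = F
¬(A → E) → (B → ¬((B → A) → A)) = F → F = T
B → A = T → T = T
(¬(A → E) → (B → ¬((B → A) → A))) ∨ (B → A) = T ∨ T = T
¬((¬(A → E) → (B → ¬((B → A) → A))) ∨ (B → A)) = ¬T = F
¬¬((¬(A → E) → (B → ¬((B → A) → A))) ∨ (B → A)) = ¬F = T
B → E = T → T = T
(B → E) → A = T → T = T
¬¬((¬(A → E) → (B → ¬((B → A) → A))) ∨ (B → A)) → ((B → E) → A) = T → T = T

T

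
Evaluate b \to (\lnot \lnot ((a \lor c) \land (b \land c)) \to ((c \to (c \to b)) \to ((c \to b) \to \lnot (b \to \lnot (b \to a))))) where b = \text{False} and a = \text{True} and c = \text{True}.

a \lor c = \text{True} \lor \text{True} = \text{True}
b \land c = \text{False} \land \text{True} = \text{False}
(a \lor c) \land (b \land c) = \text{True} \land \text{False} = \text{False}
\lnot ((a \lor c) \land (b \land c)) = \lnot \text{False} = \text{True}
\lnot \lnot ((a \lor c) \land (b \land c)) = \lnot \text{True} = \text{False}
c \to b = \text{True} \to \text{False} = \text{False}
c \to (c \to b) = \text{True} \to \text{False} = \text{False}
c \to b = \text{True} \to \text{False} = \text{False}
b \to a = \text{False} \to \text{True} = \text{True}
\lnot (b \to a) = \lnot \text{True} = \text{False}
b \to \lnot (b \to a) = \text{False} \to \text{False} = \text{True}
\lnot (b \to \lnot (b \to a)) = \lnot \text{True} = \text{False}
(c \to b) \to \lnot (b \to \lnot (b \to a)) = \text{False} \to \text{False} = \text{True}
(c \to (c \to b)) \to ((c \to b) \to \lnot (b \to \lnot (b \to a))) = \text{False} \to \text{True} = \text{True}
\lnot \lnot ((a \lor c) \land (b \land c)) \to ((c \to (c \to b)) \to ((c \to b) \to \lnot (b \to \lnot (b \to a)))) = \text{False} \to \text{True} = \text{True}
b \to (\lnot \lnot ((a \lor c) \land (b \land c)) \to ((c \to (c \to b)) \to ((c \to b) \to \lnot (b \to \lnot (b \to a))))) = \text{False} \to \text{True} = \text{True}

\text{True}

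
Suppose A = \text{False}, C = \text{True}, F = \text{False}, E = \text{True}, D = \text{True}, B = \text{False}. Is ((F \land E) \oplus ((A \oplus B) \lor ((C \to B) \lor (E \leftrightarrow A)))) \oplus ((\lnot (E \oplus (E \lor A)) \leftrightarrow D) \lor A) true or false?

\text{True}

Substituting A=\text{False}, C=\text{True}, F=\text{False}, E=\text{True}, D=\text{True}, B=\text{False}:
F \land E = \text{False} \land \text{True} = \text{False}
A \oplus B = \text{False} \oplus \text{False} = \text{False}
C \to B = \text{True} \to \text{False} = \text{False}
E \leftrightarrow A = \text{True} \leftrightarrow \text{False} = \text{False}
(C \to B) \lor (E \leftrightarrow A) = \text{False} \lor \text{False} = \text{False}
(A \oplus B) \lor ((C \to B) \lor (E \leftrightarrow A)) = \text{False} \lor \text{False} = \text{False}
(F \land E) \oplus ((A \oplus B) \lor ((C \to B) \lor (E \leftrightarrow A))) = \text{False} \oplus \text{False} = \text{False}
E \lor A = \text{True} \lor \text{False} = \text{True}
E \oplus (E \lor A) = \text{True} \oplus \text{True} = \text{False}
\lnot (E \oplus (E \lor A)) = \lnot \text{False} = \text{True}
\lnot (E \oplus (E \lor A)) \leftrightarrow D = \text{True} \leftrightarrow \text{True} = \text{True}
(\lnot (E \oplus (E \lor A)) \leftrightarrow D) \lor A = \text{True} \lor \text{False} = \text{True}
((F \land E) \oplus ((A \oplus B) \lor ((C \to B) \lor (E \leftrightarrow A)))) \oplus ((\lnot (E \oplus (E \lor A)) \leftrightarrow D) \lor A) = \text{False} \oplus \text{True} = \text{True}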